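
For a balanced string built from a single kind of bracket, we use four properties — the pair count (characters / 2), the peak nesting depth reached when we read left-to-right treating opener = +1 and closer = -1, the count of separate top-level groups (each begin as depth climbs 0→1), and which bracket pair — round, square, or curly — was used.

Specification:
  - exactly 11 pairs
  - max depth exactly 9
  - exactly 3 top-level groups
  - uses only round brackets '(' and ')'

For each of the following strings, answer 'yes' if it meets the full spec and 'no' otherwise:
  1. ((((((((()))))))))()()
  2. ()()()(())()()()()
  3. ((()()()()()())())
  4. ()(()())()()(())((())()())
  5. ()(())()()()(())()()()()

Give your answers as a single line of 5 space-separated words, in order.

String 1 '((((((((()))))))))()()': depth seq [1 2 3 4 5 6 7 8 9 8 7 6 5 4 3 2 1 0 1 0 1 0]
  -> pairs=11 depth=9 groups=3 -> yes
String 2 '()()()(())()()()()': depth seq [1 0 1 0 1 0 1 2 1 0 1 0 1 0 1 0 1 0]
  -> pairs=9 depth=2 groups=8 -> no
String 3 '((()()()()()())())': depth seq [1 2 3 2 3 2 3 2 3 2 3 2 3 2 1 2 1 0]
  -> pairs=9 depth=3 groups=1 -> no
String 4 '()(()())()()(())((())()())': depth seq [1 0 1 2 1 2 1 0 1 0 1 0 1 2 1 0 1 2 3 2 1 2 1 2 1 0]
  -> pairs=13 depth=3 groups=6 -> no
String 5 '()(())()()()(())()()()()': depth seq [1 0 1 2 1 0 1 0 1 0 1 0 1 2 1 0 1 0 1 0 1 0 1 0]
  -> pairs=12 depth=2 groups=10 -> no

Answer: yes no no no no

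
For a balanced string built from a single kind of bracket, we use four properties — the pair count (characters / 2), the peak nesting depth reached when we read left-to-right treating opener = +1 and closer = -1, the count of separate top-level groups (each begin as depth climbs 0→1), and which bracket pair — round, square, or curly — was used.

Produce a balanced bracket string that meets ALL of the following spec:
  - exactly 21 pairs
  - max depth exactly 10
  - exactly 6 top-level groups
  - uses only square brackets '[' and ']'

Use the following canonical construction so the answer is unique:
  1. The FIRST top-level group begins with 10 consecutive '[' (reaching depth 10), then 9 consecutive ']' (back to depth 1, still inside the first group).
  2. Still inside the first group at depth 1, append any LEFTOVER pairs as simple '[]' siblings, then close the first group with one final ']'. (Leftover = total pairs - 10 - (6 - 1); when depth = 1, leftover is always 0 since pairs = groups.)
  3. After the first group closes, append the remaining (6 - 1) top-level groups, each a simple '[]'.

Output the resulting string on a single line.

Spec: pairs=21 depth=10 groups=6
Leftover pairs = 21 - 10 - (6-1) = 6
First group: deep chain of depth 10 + 6 sibling pairs
Remaining 5 groups: simple '[]' each

Answer: [[[[[[[[[[]]]]]]]]][][][][][][]][][][][][]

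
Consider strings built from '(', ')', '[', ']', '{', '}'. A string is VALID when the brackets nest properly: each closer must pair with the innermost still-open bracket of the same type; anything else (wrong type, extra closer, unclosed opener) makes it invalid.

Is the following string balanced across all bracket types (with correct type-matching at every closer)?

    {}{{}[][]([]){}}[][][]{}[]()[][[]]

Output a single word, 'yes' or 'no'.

pos 0: push '{'; stack = {
pos 1: '}' matches '{'; pop; stack = (empty)
pos 2: push '{'; stack = {
pos 3: push '{'; stack = {{
pos 4: '}' matches '{'; pop; stack = {
pos 5: push '['; stack = {[
pos 6: ']' matches '['; pop; stack = {
pos 7: push '['; stack = {[
pos 8: ']' matches '['; pop; stack = {
pos 9: push '('; stack = {(
pos 10: push '['; stack = {([
pos 11: ']' matches '['; pop; stack = {(
pos 12: ')' matches '('; pop; stack = {
pos 13: push '{'; stack = {{
pos 14: '}' matches '{'; pop; stack = {
pos 15: '}' matches '{'; pop; stack = (empty)
pos 16: push '['; stack = [
pos 17: ']' matches '['; pop; stack = (empty)
pos 18: push '['; stack = [
pos 19: ']' matches '['; pop; stack = (empty)
pos 20: push '['; stack = [
pos 21: ']' matches '['; pop; stack = (empty)
pos 22: push '{'; stack = {
pos 23: '}' matches '{'; pop; stack = (empty)
pos 24: push '['; stack = [
pos 25: ']' matches '['; pop; stack = (empty)
pos 26: push '('; stack = (
pos 27: ')' matches '('; pop; stack = (empty)
pos 28: push '['; stack = [
pos 29: ']' matches '['; pop; stack = (empty)
pos 30: push '['; stack = [
pos 31: push '['; stack = [[
pos 32: ']' matches '['; pop; stack = [
pos 33: ']' matches '['; pop; stack = (empty)
end: stack empty → VALID
Verdict: properly nested → yes

Answer: yes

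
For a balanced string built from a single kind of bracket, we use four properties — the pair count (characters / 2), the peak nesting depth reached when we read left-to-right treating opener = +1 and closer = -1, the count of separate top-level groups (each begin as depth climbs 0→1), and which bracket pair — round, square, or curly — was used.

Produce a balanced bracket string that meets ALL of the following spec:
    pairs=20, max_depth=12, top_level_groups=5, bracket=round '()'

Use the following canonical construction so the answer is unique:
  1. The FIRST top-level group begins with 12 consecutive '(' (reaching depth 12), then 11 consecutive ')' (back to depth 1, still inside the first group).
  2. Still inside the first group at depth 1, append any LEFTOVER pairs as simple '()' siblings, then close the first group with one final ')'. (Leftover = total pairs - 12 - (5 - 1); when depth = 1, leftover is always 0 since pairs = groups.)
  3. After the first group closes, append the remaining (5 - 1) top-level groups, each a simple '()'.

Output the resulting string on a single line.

Answer: (((((((((((()))))))))))()()()())()()()()

Derivation:
Spec: pairs=20 depth=12 groups=5
Leftover pairs = 20 - 12 - (5-1) = 4
First group: deep chain of depth 12 + 4 sibling pairs
Remaining 4 groups: simple '()' each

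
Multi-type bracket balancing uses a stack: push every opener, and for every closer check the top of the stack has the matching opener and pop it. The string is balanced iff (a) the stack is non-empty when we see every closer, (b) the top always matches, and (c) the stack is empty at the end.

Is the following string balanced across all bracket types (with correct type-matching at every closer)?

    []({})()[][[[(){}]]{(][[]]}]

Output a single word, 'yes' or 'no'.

Answer: no

Derivation:
pos 0: push '['; stack = [
pos 1: ']' matches '['; pop; stack = (empty)
pos 2: push '('; stack = (
pos 3: push '{'; stack = ({
pos 4: '}' matches '{'; pop; stack = (
pos 5: ')' matches '('; pop; stack = (empty)
pos 6: push '('; stack = (
pos 7: ')' matches '('; pop; stack = (empty)
pos 8: push '['; stack = [
pos 9: ']' matches '['; pop; stack = (empty)
pos 10: push '['; stack = [
pos 11: push '['; stack = [[
pos 12: push '['; stack = [[[
pos 13: push '('; stack = [[[(
pos 14: ')' matches '('; pop; stack = [[[
pos 15: push '{'; stack = [[[{
pos 16: '}' matches '{'; pop; stack = [[[
pos 17: ']' matches '['; pop; stack = [[
pos 18: ']' matches '['; pop; stack = [
pos 19: push '{'; stack = [{
pos 20: push '('; stack = [{(
pos 21: saw closer ']' but top of stack is '(' (expected ')') → INVALID
Verdict: type mismatch at position 21: ']' closes '(' → no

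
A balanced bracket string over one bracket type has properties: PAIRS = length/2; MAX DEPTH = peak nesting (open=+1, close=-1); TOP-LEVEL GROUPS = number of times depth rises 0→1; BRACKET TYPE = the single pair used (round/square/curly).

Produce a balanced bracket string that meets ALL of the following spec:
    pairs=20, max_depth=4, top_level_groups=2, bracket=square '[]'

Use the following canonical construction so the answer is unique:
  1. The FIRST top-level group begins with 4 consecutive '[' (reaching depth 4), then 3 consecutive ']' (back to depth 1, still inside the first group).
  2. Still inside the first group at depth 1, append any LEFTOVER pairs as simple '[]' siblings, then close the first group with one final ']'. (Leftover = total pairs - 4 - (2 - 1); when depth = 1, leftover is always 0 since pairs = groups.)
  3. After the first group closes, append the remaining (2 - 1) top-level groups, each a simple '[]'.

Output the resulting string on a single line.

Answer: [[[[]]][][][][][][][][][][][][][][][]][]

Derivation:
Spec: pairs=20 depth=4 groups=2
Leftover pairs = 20 - 4 - (2-1) = 15
First group: deep chain of depth 4 + 15 sibling pairs
Remaining 1 groups: simple '[]' each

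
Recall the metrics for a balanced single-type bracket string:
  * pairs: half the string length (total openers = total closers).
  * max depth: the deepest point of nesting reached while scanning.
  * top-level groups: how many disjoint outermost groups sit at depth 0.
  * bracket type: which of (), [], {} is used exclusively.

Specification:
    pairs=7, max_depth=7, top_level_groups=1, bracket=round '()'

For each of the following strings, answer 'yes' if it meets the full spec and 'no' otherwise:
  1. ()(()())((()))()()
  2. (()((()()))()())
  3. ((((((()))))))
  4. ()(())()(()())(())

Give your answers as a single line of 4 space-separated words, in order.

String 1 '()(()())((()))()()': depth seq [1 0 1 2 1 2 1 0 1 2 3 2 1 0 1 0 1 0]
  -> pairs=9 depth=3 groups=5 -> no
String 2 '(()((()()))()())': depth seq [1 2 1 2 3 4 3 4 3 2 1 2 1 2 1 0]
  -> pairs=8 depth=4 groups=1 -> no
String 3 '((((((()))))))': depth seq [1 2 3 4 5 6 7 6 5 4 3 2 1 0]
  -> pairs=7 depth=7 groups=1 -> yes
String 4 '()(())()(()())(())': depth seq [1 0 1 2 1 0 1 0 1 2 1 2 1 0 1 2 1 0]
  -> pairs=9 depth=2 groups=5 -> no

Answer: no no yes no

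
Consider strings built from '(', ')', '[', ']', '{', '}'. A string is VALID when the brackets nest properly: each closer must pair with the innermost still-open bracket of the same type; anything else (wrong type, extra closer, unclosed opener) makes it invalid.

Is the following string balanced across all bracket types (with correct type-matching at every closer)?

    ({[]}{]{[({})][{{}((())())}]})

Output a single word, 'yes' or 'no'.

Answer: no

Derivation:
pos 0: push '('; stack = (
pos 1: push '{'; stack = ({
pos 2: push '['; stack = ({[
pos 3: ']' matches '['; pop; stack = ({
pos 4: '}' matches '{'; pop; stack = (
pos 5: push '{'; stack = ({
pos 6: saw closer ']' but top of stack is '{' (expected '}') → INVALID
Verdict: type mismatch at position 6: ']' closes '{' → no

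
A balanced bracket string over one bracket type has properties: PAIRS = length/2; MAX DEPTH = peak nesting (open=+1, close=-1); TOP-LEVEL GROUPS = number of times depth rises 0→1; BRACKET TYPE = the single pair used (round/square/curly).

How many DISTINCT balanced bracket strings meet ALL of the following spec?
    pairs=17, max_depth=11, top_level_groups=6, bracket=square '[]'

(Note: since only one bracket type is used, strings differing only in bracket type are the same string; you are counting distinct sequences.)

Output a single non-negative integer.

Answer: 144

Derivation:
Spec: pairs=17 depth=11 groups=6
Count(depth <= 11) = 4601604
Count(depth <= 10) = 4601460
Count(depth == 11) = 4601604 - 4601460 = 144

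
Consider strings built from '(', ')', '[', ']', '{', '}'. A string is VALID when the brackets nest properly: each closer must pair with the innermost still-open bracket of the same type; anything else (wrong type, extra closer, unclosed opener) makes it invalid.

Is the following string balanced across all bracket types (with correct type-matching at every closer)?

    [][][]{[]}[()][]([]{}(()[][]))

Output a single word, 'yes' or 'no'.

pos 0: push '['; stack = [
pos 1: ']' matches '['; pop; stack = (empty)
pos 2: push '['; stack = [
pos 3: ']' matches '['; pop; stack = (empty)
pos 4: push '['; stack = [
pos 5: ']' matches '['; pop; stack = (empty)
pos 6: push '{'; stack = {
pos 7: push '['; stack = {[
pos 8: ']' matches '['; pop; stack = {
pos 9: '}' matches '{'; pop; stack = (empty)
pos 10: push '['; stack = [
pos 11: push '('; stack = [(
pos 12: ')' matches '('; pop; stack = [
pos 13: ']' matches '['; pop; stack = (empty)
pos 14: push '['; stack = [
pos 15: ']' matches '['; pop; stack = (empty)
pos 16: push '('; stack = (
pos 17: push '['; stack = ([
pos 18: ']' matches '['; pop; stack = (
pos 19: push '{'; stack = ({
pos 20: '}' matches '{'; pop; stack = (
pos 21: push '('; stack = ((
pos 22: push '('; stack = (((
pos 23: ')' matches '('; pop; stack = ((
pos 24: push '['; stack = (([
pos 25: ']' matches '['; pop; stack = ((
pos 26: push '['; stack = (([
pos 27: ']' matches '['; pop; stack = ((
pos 28: ')' matches '('; pop; stack = (
pos 29: ')' matches '('; pop; stack = (empty)
end: stack empty → VALID
Verdict: properly nested → yes

Answer: yes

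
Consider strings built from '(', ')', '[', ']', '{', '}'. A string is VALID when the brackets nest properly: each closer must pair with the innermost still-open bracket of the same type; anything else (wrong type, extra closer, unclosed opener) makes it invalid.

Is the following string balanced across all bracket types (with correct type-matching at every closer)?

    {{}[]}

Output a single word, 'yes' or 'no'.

Answer: yes

Derivation:
pos 0: push '{'; stack = {
pos 1: push '{'; stack = {{
pos 2: '}' matches '{'; pop; stack = {
pos 3: push '['; stack = {[
pos 4: ']' matches '['; pop; stack = {
pos 5: '}' matches '{'; pop; stack = (empty)
end: stack empty → VALID
Verdict: properly nested → yes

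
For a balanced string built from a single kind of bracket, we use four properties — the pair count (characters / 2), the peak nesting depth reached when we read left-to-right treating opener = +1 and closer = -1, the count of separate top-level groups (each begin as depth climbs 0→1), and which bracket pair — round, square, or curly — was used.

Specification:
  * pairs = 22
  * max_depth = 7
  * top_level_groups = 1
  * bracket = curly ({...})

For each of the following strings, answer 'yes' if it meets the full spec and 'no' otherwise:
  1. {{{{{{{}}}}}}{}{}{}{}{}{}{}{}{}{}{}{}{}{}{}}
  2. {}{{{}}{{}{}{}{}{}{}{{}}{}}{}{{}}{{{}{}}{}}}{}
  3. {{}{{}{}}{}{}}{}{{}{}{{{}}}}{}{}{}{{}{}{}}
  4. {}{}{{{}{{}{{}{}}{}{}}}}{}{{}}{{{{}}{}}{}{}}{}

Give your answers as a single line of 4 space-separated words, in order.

String 1 '{{{{{{{}}}}}}{}{}{}{}{}{}{}{}{}{}{}{}{}{}{}}': depth seq [1 2 3 4 5 6 7 6 5 4 3 2 1 2 1 2 1 2 1 2 1 2 1 2 1 2 1 2 1 2 1 2 1 2 1 2 1 2 1 2 1 2 1 0]
  -> pairs=22 depth=7 groups=1 -> yes
String 2 '{}{{{}}{{}{}{}{}{}{}{{}}{}}{}{{}}{{{}{}}{}}}{}': depth seq [1 0 1 2 3 2 1 2 3 2 3 2 3 2 3 2 3 2 3 2 3 4 3 2 3 2 1 2 1 2 3 2 1 2 3 4 3 4 3 2 3 2 1 0 1 0]
  -> pairs=23 depth=4 groups=3 -> no
String 3 '{{}{{}{}}{}{}}{}{{}{}{{{}}}}{}{}{}{{}{}{}}': depth seq [1 2 1 2 3 2 3 2 1 2 1 2 1 0 1 0 1 2 1 2 1 2 3 4 3 2 1 0 1 0 1 0 1 0 1 2 1 2 1 2 1 0]
  -> pairs=21 depth=4 groups=7 -> no
String 4 '{}{}{{{}{{}{{}{}}{}{}}}}{}{{}}{{{{}}{}}{}{}}{}': depth seq [1 0 1 0 1 2 3 2 3 4 3 4 5 4 5 4 3 4 3 4 3 2 1 0 1 0 1 2 1 0 1 2 3 4 3 2 3 2 1 2 1 2 1 0 1 0]
  -> pairs=23 depth=5 groups=7 -> no

Answer: yes no no no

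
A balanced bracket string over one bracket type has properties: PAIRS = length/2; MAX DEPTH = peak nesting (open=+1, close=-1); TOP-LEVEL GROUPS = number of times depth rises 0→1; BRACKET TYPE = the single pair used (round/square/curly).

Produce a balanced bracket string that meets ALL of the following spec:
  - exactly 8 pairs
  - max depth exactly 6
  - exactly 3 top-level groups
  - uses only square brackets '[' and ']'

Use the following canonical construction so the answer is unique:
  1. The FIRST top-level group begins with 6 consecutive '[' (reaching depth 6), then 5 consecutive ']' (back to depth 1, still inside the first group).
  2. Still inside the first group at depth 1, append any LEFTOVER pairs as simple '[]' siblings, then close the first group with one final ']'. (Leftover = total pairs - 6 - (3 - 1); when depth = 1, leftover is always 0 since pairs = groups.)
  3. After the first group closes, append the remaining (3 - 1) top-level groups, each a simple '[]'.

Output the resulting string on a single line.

Spec: pairs=8 depth=6 groups=3
Leftover pairs = 8 - 6 - (3-1) = 0
First group: deep chain of depth 6 + 0 sibling pairs
Remaining 2 groups: simple '[]' each

Answer: [[[[[[]]]]]][][]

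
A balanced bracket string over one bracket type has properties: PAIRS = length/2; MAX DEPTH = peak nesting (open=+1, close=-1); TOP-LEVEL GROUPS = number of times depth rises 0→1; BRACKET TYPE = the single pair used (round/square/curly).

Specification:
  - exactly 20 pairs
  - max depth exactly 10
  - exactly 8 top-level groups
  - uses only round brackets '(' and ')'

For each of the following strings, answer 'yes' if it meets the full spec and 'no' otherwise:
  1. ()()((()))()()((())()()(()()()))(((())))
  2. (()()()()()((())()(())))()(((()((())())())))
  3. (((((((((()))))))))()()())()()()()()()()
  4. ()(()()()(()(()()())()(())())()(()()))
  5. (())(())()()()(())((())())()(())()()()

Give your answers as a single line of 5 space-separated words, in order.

String 1 '()()((()))()()((())()()(()()()))(((())))': depth seq [1 0 1 0 1 2 3 2 1 0 1 0 1 0 1 2 3 2 1 2 1 2 1 2 3 2 3 2 3 2 1 0 1 2 3 4 3 2 1 0]
  -> pairs=20 depth=4 groups=7 -> no
String 2 '(()()()()()((())()(())))()(((()((())())())))': depth seq [1 2 1 2 1 2 1 2 1 2 1 2 3 4 3 2 3 2 3 4 3 2 1 0 1 0 1 2 3 4 3 4 5 6 5 4 5 4 3 4 3 2 1 0]
  -> pairs=22 depth=6 groups=3 -> no
String 3 '(((((((((()))))))))()()())()()()()()()()': depth seq [1 2 3 4 5 6 7 8 9 10 9 8 7 6 5 4 3 2 1 2 1 2 1 2 1 0 1 0 1 0 1 0 1 0 1 0 1 0 1 0]
  -> pairs=20 depth=10 groups=8 -> yes
String 4 '()(()()()(()(()()())()(())())()(()()))': depth seq [1 0 1 2 1 2 1 2 1 2 3 2 3 4 3 4 3 4 3 2 3 2 3 4 3 2 3 2 1 2 1 2 3 2 3 2 1 0]
  -> pairs=19 depth=4 groups=2 -> no
String 5 '(())(())()()()(())((())())()(())()()()': depth seq [1 2 1 0 1 2 1 0 1 0 1 0 1 0 1 2 1 0 1 2 3 2 1 2 1 0 1 0 1 2 1 0 1 0 1 0 1 0]
  -> pairs=19 depth=3 groups=12 -> no

Answer: no no yes no no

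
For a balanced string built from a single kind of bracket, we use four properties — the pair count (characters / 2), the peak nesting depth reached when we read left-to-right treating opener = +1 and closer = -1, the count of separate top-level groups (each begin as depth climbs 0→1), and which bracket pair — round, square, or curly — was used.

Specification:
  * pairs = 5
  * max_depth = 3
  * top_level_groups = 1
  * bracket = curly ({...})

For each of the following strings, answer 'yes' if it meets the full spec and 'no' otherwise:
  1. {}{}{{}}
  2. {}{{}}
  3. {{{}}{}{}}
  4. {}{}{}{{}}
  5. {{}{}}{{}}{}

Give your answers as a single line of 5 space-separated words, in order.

Answer: no no yes no no

Derivation:
String 1 '{}{}{{}}': depth seq [1 0 1 0 1 2 1 0]
  -> pairs=4 depth=2 groups=3 -> no
String 2 '{}{{}}': depth seq [1 0 1 2 1 0]
  -> pairs=3 depth=2 groups=2 -> no
String 3 '{{{}}{}{}}': depth seq [1 2 3 2 1 2 1 2 1 0]
  -> pairs=5 depth=3 groups=1 -> yes
String 4 '{}{}{}{{}}': depth seq [1 0 1 0 1 0 1 2 1 0]
  -> pairs=5 depth=2 groups=4 -> no
String 5 '{{}{}}{{}}{}': depth seq [1 2 1 2 1 0 1 2 1 0 1 0]
  -> pairs=6 depth=2 groups=3 -> no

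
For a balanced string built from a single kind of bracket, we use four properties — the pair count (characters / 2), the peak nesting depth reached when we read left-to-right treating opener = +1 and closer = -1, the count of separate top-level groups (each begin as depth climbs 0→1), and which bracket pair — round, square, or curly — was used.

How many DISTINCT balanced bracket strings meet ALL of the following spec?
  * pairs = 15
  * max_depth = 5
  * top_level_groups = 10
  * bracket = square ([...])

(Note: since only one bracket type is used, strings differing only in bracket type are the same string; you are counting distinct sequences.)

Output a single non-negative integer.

Answer: 160

Derivation:
Spec: pairs=15 depth=5 groups=10
Count(depth <= 5) = 7742
Count(depth <= 4) = 7582
Count(depth == 5) = 7742 - 7582 = 160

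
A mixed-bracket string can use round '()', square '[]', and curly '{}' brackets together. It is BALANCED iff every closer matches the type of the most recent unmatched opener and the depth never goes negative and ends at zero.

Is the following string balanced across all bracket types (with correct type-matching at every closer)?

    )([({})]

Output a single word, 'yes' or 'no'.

pos 0: saw closer ')' but stack is empty → INVALID
Verdict: unmatched closer ')' at position 0 → no

Answer: no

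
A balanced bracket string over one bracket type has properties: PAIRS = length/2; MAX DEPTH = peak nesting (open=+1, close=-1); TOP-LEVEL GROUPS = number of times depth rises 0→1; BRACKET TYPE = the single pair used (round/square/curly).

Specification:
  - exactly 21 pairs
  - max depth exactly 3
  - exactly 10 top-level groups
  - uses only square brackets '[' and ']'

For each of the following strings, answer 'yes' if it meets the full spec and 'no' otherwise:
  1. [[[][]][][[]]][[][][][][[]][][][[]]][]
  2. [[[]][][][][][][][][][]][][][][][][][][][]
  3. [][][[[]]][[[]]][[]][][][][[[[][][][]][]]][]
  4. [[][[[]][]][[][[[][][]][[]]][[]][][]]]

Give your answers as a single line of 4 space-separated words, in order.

Answer: no yes no no

Derivation:
String 1 '[[[][]][][[]]][[][][][][[]][][][[]]][]': depth seq [1 2 3 2 3 2 1 2 1 2 3 2 1 0 1 2 1 2 1 2 1 2 1 2 3 2 1 2 1 2 1 2 3 2 1 0 1 0]
  -> pairs=19 depth=3 groups=3 -> no
String 2 '[[[]][][][][][][][][][]][][][][][][][][][]': depth seq [1 2 3 2 1 2 1 2 1 2 1 2 1 2 1 2 1 2 1 2 1 2 1 0 1 0 1 0 1 0 1 0 1 0 1 0 1 0 1 0 1 0]
  -> pairs=21 depth=3 groups=10 -> yes
String 3 '[][][[[]]][[[]]][[]][][][][[[[][][][]][]]][]': depth seq [1 0 1 0 1 2 3 2 1 0 1 2 3 2 1 0 1 2 1 0 1 0 1 0 1 0 1 2 3 4 3 4 3 4 3 4 3 2 3 2 1 0 1 0]
  -> pairs=22 depth=4 groups=10 -> no
String 4 '[[][[[]][]][[][[[][][]][[]]][[]][][]]]': depth seq [1 2 1 2 3 4 3 2 3 2 1 2 3 2 3 4 5 4 5 4 5 4 3 4 5 4 3 2 3 4 3 2 3 2 3 2 1 0]
  -> pairs=19 depth=5 groups=1 -> no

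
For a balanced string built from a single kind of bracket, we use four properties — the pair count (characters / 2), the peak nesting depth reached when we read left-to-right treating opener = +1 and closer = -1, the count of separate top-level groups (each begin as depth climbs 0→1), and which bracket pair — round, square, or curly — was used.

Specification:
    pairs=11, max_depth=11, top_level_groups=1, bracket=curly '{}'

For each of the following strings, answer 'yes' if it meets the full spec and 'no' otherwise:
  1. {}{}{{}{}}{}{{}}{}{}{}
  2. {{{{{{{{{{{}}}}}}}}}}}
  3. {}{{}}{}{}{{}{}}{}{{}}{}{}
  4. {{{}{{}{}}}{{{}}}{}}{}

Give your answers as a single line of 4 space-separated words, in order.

Answer: no yes no no

Derivation:
String 1 '{}{}{{}{}}{}{{}}{}{}{}': depth seq [1 0 1 0 1 2 1 2 1 0 1 0 1 2 1 0 1 0 1 0 1 0]
  -> pairs=11 depth=2 groups=8 -> no
String 2 '{{{{{{{{{{{}}}}}}}}}}}': depth seq [1 2 3 4 5 6 7 8 9 10 11 10 9 8 7 6 5 4 3 2 1 0]
  -> pairs=11 depth=11 groups=1 -> yes
String 3 '{}{{}}{}{}{{}{}}{}{{}}{}{}': depth seq [1 0 1 2 1 0 1 0 1 0 1 2 1 2 1 0 1 0 1 2 1 0 1 0 1 0]
  -> pairs=13 depth=2 groups=9 -> no
String 4 '{{{}{{}{}}}{{{}}}{}}{}': depth seq [1 2 3 2 3 4 3 4 3 2 1 2 3 4 3 2 1 2 1 0 1 0]
  -> pairs=11 depth=4 groups=2 -> no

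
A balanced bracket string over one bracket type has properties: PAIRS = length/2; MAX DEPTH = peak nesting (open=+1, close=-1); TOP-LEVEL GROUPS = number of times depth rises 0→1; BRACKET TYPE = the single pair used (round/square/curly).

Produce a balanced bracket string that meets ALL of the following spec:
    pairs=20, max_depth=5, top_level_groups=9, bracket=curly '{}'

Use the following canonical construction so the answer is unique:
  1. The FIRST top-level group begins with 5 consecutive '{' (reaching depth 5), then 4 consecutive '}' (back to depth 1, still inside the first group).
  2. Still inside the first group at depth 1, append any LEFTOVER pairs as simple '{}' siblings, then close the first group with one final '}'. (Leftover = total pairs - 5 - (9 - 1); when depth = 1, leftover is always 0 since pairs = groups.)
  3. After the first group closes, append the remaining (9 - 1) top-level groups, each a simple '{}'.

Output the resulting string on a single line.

Spec: pairs=20 depth=5 groups=9
Leftover pairs = 20 - 5 - (9-1) = 7
First group: deep chain of depth 5 + 7 sibling pairs
Remaining 8 groups: simple '{}' each

Answer: {{{{{}}}}{}{}{}{}{}{}{}}{}{}{}{}{}{}{}{}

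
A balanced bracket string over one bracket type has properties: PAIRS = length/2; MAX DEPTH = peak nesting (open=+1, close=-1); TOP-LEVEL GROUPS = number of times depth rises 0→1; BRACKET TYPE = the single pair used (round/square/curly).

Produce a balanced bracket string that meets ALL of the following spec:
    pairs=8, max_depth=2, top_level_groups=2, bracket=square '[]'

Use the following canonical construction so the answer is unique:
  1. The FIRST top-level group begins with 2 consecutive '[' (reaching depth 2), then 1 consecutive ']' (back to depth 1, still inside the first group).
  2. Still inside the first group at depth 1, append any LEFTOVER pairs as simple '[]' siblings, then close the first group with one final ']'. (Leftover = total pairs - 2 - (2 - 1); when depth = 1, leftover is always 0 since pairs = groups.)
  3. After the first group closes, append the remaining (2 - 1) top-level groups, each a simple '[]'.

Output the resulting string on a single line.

Spec: pairs=8 depth=2 groups=2
Leftover pairs = 8 - 2 - (2-1) = 5
First group: deep chain of depth 2 + 5 sibling pairs
Remaining 1 groups: simple '[]' each

Answer: [[][][][][][]][]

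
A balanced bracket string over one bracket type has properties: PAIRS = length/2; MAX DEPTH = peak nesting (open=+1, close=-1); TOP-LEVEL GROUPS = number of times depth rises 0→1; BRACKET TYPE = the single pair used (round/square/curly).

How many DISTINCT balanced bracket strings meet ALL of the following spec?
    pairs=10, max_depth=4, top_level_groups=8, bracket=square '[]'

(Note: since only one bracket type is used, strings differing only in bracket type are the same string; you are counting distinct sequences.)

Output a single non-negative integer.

Spec: pairs=10 depth=4 groups=8
Count(depth <= 4) = 44
Count(depth <= 3) = 44
Count(depth == 4) = 44 - 44 = 0

Answer: 0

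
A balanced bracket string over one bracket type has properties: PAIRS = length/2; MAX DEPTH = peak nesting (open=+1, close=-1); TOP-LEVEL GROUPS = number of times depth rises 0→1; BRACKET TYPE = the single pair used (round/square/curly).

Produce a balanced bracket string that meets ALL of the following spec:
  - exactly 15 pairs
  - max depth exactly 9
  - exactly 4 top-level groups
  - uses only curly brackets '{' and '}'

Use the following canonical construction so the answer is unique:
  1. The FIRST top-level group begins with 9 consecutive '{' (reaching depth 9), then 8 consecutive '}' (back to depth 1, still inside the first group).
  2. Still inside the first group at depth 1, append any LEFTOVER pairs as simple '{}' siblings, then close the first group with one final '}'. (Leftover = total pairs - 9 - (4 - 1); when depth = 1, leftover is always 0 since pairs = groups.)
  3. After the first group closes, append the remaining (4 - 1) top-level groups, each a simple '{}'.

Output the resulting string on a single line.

Spec: pairs=15 depth=9 groups=4
Leftover pairs = 15 - 9 - (4-1) = 3
First group: deep chain of depth 9 + 3 sibling pairs
Remaining 3 groups: simple '{}' each

Answer: {{{{{{{{{}}}}}}}}{}{}{}}{}{}{}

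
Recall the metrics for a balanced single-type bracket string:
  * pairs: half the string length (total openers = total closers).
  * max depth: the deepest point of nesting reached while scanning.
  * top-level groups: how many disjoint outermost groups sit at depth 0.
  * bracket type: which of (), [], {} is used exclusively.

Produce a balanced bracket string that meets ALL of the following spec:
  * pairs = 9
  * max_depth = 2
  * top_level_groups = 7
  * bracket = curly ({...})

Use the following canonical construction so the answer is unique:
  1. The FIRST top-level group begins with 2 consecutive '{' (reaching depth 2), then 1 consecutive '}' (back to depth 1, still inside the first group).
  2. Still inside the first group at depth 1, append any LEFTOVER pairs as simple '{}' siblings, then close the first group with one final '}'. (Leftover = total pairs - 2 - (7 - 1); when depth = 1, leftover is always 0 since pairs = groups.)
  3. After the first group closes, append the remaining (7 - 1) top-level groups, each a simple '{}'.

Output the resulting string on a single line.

Spec: pairs=9 depth=2 groups=7
Leftover pairs = 9 - 2 - (7-1) = 1
First group: deep chain of depth 2 + 1 sibling pairs
Remaining 6 groups: simple '{}' each

Answer: {{}{}}{}{}{}{}{}{}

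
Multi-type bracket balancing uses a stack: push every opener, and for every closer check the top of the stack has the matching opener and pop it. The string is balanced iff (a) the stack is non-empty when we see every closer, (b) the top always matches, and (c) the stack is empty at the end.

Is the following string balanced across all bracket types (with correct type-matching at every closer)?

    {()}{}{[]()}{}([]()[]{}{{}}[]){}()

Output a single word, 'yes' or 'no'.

pos 0: push '{'; stack = {
pos 1: push '('; stack = {(
pos 2: ')' matches '('; pop; stack = {
pos 3: '}' matches '{'; pop; stack = (empty)
pos 4: push '{'; stack = {
pos 5: '}' matches '{'; pop; stack = (empty)
pos 6: push '{'; stack = {
pos 7: push '['; stack = {[
pos 8: ']' matches '['; pop; stack = {
pos 9: push '('; stack = {(
pos 10: ')' matches '('; pop; stack = {
pos 11: '}' matches '{'; pop; stack = (empty)
pos 12: push '{'; stack = {
pos 13: '}' matches '{'; pop; stack = (empty)
pos 14: push '('; stack = (
pos 15: push '['; stack = ([
pos 16: ']' matches '['; pop; stack = (
pos 17: push '('; stack = ((
pos 18: ')' matches '('; pop; stack = (
pos 19: push '['; stack = ([
pos 20: ']' matches '['; pop; stack = (
pos 21: push '{'; stack = ({
pos 22: '}' matches '{'; pop; stack = (
pos 23: push '{'; stack = ({
pos 24: push '{'; stack = ({{
pos 25: '}' matches '{'; pop; stack = ({
pos 26: '}' matches '{'; pop; stack = (
pos 27: push '['; stack = ([
pos 28: ']' matches '['; pop; stack = (
pos 29: ')' matches '('; pop; stack = (empty)
pos 30: push '{'; stack = {
pos 31: '}' matches '{'; pop; stack = (empty)
pos 32: push '('; stack = (
pos 33: ')' matches '('; pop; stack = (empty)
end: stack empty → VALID
Verdict: properly nested → yes

Answer: yes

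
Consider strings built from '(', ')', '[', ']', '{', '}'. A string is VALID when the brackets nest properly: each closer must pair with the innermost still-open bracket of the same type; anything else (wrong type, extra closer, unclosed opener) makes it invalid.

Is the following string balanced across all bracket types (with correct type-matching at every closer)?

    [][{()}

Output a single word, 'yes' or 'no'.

Answer: no

Derivation:
pos 0: push '['; stack = [
pos 1: ']' matches '['; pop; stack = (empty)
pos 2: push '['; stack = [
pos 3: push '{'; stack = [{
pos 4: push '('; stack = [{(
pos 5: ')' matches '('; pop; stack = [{
pos 6: '}' matches '{'; pop; stack = [
end: stack still non-empty ([) → INVALID
Verdict: unclosed openers at end: [ → no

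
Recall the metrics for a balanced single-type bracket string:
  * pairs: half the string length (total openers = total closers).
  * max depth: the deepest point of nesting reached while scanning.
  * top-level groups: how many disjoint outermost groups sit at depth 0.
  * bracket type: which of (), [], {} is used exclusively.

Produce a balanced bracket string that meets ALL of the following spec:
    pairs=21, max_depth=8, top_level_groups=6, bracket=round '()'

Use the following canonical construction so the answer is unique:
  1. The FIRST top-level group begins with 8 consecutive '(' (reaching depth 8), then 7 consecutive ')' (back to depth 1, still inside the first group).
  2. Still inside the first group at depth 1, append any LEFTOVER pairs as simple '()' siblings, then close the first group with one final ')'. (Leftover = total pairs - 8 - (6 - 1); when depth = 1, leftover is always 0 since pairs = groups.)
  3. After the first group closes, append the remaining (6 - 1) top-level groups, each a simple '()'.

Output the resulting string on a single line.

Spec: pairs=21 depth=8 groups=6
Leftover pairs = 21 - 8 - (6-1) = 8
First group: deep chain of depth 8 + 8 sibling pairs
Remaining 5 groups: simple '()' each

Answer: (((((((()))))))()()()()()()()())()()()()()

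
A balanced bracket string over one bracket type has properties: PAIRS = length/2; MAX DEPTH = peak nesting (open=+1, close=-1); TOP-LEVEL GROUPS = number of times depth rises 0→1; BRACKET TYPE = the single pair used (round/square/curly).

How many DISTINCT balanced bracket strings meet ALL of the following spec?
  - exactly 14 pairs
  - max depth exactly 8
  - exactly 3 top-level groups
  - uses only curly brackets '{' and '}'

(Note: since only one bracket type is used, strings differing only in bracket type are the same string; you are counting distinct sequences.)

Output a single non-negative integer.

Spec: pairs=14 depth=8 groups=3
Count(depth <= 8) = 530400
Count(depth <= 7) = 514326
Count(depth == 8) = 530400 - 514326 = 16074

Answer: 16074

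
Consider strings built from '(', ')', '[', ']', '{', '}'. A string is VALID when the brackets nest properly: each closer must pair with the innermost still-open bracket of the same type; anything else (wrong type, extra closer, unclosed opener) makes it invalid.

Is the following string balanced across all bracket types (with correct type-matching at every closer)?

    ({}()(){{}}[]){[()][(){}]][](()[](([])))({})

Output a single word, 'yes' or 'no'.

Answer: no

Derivation:
pos 0: push '('; stack = (
pos 1: push '{'; stack = ({
pos 2: '}' matches '{'; pop; stack = (
pos 3: push '('; stack = ((
pos 4: ')' matches '('; pop; stack = (
pos 5: push '('; stack = ((
pos 6: ')' matches '('; pop; stack = (
pos 7: push '{'; stack = ({
pos 8: push '{'; stack = ({{
pos 9: '}' matches '{'; pop; stack = ({
pos 10: '}' matches '{'; pop; stack = (
pos 11: push '['; stack = ([
pos 12: ']' matches '['; pop; stack = (
pos 13: ')' matches '('; pop; stack = (empty)
pos 14: push '{'; stack = {
pos 15: push '['; stack = {[
pos 16: push '('; stack = {[(
pos 17: ')' matches '('; pop; stack = {[
pos 18: ']' matches '['; pop; stack = {
pos 19: push '['; stack = {[
pos 20: push '('; stack = {[(
pos 21: ')' matches '('; pop; stack = {[
pos 22: push '{'; stack = {[{
pos 23: '}' matches '{'; pop; stack = {[
pos 24: ']' matches '['; pop; stack = {
pos 25: saw closer ']' but top of stack is '{' (expected '}') → INVALID
Verdict: type mismatch at position 25: ']' closes '{' → no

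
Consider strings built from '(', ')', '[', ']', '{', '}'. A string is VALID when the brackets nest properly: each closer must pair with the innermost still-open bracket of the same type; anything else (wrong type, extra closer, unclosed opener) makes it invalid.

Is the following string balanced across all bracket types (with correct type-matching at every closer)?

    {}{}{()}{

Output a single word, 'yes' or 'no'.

Answer: no

Derivation:
pos 0: push '{'; stack = {
pos 1: '}' matches '{'; pop; stack = (empty)
pos 2: push '{'; stack = {
pos 3: '}' matches '{'; pop; stack = (empty)
pos 4: push '{'; stack = {
pos 5: push '('; stack = {(
pos 6: ')' matches '('; pop; stack = {
pos 7: '}' matches '{'; pop; stack = (empty)
pos 8: push '{'; stack = {
end: stack still non-empty ({) → INVALID
Verdict: unclosed openers at end: { → no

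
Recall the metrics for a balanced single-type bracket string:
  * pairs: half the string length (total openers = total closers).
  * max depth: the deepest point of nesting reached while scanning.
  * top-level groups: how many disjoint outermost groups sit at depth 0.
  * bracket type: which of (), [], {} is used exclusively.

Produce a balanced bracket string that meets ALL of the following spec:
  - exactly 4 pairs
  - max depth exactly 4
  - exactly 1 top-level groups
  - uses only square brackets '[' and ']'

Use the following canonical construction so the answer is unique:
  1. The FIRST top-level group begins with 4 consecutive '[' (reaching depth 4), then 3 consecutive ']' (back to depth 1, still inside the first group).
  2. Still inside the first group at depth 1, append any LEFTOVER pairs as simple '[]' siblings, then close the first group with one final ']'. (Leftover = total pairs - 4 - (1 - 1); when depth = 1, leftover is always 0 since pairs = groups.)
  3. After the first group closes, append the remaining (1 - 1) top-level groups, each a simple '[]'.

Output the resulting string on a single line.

Spec: pairs=4 depth=4 groups=1
Leftover pairs = 4 - 4 - (1-1) = 0
First group: deep chain of depth 4 + 0 sibling pairs
Remaining 0 groups: simple '[]' each

Answer: [[[[]]]]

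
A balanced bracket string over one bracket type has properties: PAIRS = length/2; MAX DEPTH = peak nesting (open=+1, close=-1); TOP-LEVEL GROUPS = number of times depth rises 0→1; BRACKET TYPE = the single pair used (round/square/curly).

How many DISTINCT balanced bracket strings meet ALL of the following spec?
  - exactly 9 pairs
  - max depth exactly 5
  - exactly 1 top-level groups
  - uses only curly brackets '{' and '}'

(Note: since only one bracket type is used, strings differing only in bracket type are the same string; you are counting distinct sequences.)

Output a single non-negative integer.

Spec: pairs=9 depth=5 groups=1
Count(depth <= 5) = 1094
Count(depth <= 4) = 610
Count(depth == 5) = 1094 - 610 = 484

Answer: 484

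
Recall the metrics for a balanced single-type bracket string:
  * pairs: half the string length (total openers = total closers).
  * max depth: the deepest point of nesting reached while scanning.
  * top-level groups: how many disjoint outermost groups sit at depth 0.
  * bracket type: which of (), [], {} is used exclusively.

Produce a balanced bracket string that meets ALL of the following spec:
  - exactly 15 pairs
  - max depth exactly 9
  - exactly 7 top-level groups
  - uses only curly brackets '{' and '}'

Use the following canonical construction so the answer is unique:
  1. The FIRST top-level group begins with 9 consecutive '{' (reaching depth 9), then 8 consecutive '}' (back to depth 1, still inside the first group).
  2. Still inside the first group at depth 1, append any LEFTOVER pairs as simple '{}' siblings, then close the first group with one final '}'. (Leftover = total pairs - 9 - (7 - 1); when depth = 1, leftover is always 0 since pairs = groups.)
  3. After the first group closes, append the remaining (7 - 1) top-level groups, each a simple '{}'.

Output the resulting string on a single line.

Answer: {{{{{{{{{}}}}}}}}}{}{}{}{}{}{}

Derivation:
Spec: pairs=15 depth=9 groups=7
Leftover pairs = 15 - 9 - (7-1) = 0
First group: deep chain of depth 9 + 0 sibling pairs
Remaining 6 groups: simple '{}' each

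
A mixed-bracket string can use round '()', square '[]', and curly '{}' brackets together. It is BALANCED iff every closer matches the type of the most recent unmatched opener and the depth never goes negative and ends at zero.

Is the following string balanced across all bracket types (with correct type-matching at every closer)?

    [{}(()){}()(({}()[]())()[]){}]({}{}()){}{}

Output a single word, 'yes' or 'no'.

pos 0: push '['; stack = [
pos 1: push '{'; stack = [{
pos 2: '}' matches '{'; pop; stack = [
pos 3: push '('; stack = [(
pos 4: push '('; stack = [((
pos 5: ')' matches '('; pop; stack = [(
pos 6: ')' matches '('; pop; stack = [
pos 7: push '{'; stack = [{
pos 8: '}' matches '{'; pop; stack = [
pos 9: push '('; stack = [(
pos 10: ')' matches '('; pop; stack = [
pos 11: push '('; stack = [(
pos 12: push '('; stack = [((
pos 13: push '{'; stack = [(({
pos 14: '}' matches '{'; pop; stack = [((
pos 15: push '('; stack = [(((
pos 16: ')' matches '('; pop; stack = [((
pos 17: push '['; stack = [(([
pos 18: ']' matches '['; pop; stack = [((
pos 19: push '('; stack = [(((
pos 20: ')' matches '('; pop; stack = [((
pos 21: ')' matches '('; pop; stack = [(
pos 22: push '('; stack = [((
pos 23: ')' matches '('; pop; stack = [(
pos 24: push '['; stack = [([
pos 25: ']' matches '['; pop; stack = [(
pos 26: ')' matches '('; pop; stack = [
pos 27: push '{'; stack = [{
pos 28: '}' matches '{'; pop; stack = [
pos 29: ']' matches '['; pop; stack = (empty)
pos 30: push '('; stack = (
pos 31: push '{'; stack = ({
pos 32: '}' matches '{'; pop; stack = (
pos 33: push '{'; stack = ({
pos 34: '}' matches '{'; pop; stack = (
pos 35: push '('; stack = ((
pos 36: ')' matches '('; pop; stack = (
pos 37: ')' matches '('; pop; stack = (empty)
pos 38: push '{'; stack = {
pos 39: '}' matches '{'; pop; stack = (empty)
pos 40: push '{'; stack = {
pos 41: '}' matches '{'; pop; stack = (empty)
end: stack empty → VALID
Verdict: properly nested → yes

Answer: yes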